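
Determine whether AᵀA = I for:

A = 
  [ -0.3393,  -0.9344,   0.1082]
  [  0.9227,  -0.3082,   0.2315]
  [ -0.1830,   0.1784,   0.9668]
Yes

AᵀA = 
  [  1,   0,   0]
  [  0,   0.9999,   0]
  [  0,   0,   1]
≈ I (equal to I up to the 4-dp rounding of the entries)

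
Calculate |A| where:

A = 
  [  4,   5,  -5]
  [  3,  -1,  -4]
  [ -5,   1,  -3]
183

Cofactor expansion along row 1:
det(A) = (4)·((-1)(-3) - (-4)(1)) - (5)·((3)(-3) - (-4)(-5)) + (-5)·((3)(1) - (-1)(-5))
  = (4)(7) - (5)(-29) + (-5)(-2)
  = 183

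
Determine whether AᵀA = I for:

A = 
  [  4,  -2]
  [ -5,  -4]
No

AᵀA = 
  [ 41,  12]
  [ 12,  20]
≠ I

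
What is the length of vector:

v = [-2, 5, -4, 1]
6.782

||v||₂ = √((-2)² + (5)² + (-4)² + (1)²) = √46 = 6.782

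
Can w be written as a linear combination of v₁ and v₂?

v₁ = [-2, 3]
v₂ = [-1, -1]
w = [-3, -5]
Yes

Form the augmented matrix and row-reduce:
[v₁|v₂|w] = 
  [ -2,  -1,  -3]
  [  3,  -1,  -5]
R2 → R2 + (3/2)·R1
REF = 
  [   -2,    -1,    -3]
  [    0,  -5/2, -19/2]

No row of the form [0 0 | nonzero], so the system is consistent. Back-substitution gives c₁ = -2/5, c₂ = 19/5: w = (-2/5)·v₁ + (19/5)·v₂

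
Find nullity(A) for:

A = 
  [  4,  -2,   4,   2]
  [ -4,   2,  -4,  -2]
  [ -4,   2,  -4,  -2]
nullity(A) = 3

Row reduce:
R2 → R2 + (1)·R1
R3 → R3 + (1)·R1
REF = 
  [  4,  -2,   4,   2]
  [  0,   0,   0,   0]
  [  0,   0,   0,   0]
Pivot columns: 1 → 1 pivot.
rank(A) = 1, so nullity(A) = 4 - 1 = 3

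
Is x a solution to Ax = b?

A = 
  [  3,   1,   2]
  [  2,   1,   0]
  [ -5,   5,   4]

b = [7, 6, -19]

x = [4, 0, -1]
No

Ax = [10, 8, -24] ≠ b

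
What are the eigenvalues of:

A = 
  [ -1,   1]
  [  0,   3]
λ = 3, -1

tr(A) = 2, det(A) = -3
Characteristic polynomial: λ² - tr(A)λ + det(A) = λ² - 2λ - 3
λ² - 2λ - 3 = (λ + 1)(λ - 3)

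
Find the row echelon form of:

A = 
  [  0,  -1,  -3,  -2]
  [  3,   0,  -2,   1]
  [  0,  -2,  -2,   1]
Row operations:
Swap R1 ↔ R2
R3 → R3 - (2)·R2

Resulting echelon form:
REF = 
  [  3,   0,  -2,   1]
  [  0,  -1,  -3,  -2]
  [  0,   0,   4,   5]

Rank = 3 (number of non-zero pivot rows).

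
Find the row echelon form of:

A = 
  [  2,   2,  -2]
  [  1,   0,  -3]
Row operations:
R2 → R2 - (1/2)·R1

Resulting echelon form:
REF = 
  [  2,   2,  -2]
  [  0,  -1,  -2]

Rank = 2 (number of non-zero pivot rows).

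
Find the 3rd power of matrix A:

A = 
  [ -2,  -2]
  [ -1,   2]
A² = A·A:
A²[1,1] = (-2)(-2) + (-2)(-1) = 6
A²[1,2] = (-2)(-2) + (-2)(2) = 0
A²[2,1] = (-1)(-2) + (2)(-1) = 0
A²[2,2] = (-1)(-2) + (2)(2) = 6
A² = 
  [  6,   0]
  [  0,   6]

A^3 = A^2·A:
A^3[1,1] = (6)(-2) + (0)(-1) = -12
A^3[1,2] = (6)(-2) + (0)(2) = -12
A^3[2,1] = (0)(-2) + (6)(-1) = -6
A^3[2,2] = (0)(-2) + (6)(2) = 12
A^3 = 
  [-12, -12]
  [ -6,  12]

Therefore
A^3 = 
  [-12, -12]
  [ -6,  12]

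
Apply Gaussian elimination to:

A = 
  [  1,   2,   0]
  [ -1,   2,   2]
Row operations:
R2 → R2 + (1)·R1

Resulting echelon form:
REF = 
  [  1,   2,   0]
  [  0,   4,   2]

Rank = 2 (number of non-zero pivot rows).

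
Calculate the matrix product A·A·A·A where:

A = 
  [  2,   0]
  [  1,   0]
A^4 = 
  [ 16,   0]
  [  8,   0]

A² = A·A:
A²[1,1] = (2)(2) + (0)(1) = 4
A²[1,2] = (2)(0) + (0)(0) = 0
A²[2,1] = (1)(2) + (0)(1) = 2
A²[2,2] = (1)(0) + (0)(0) = 0
A² = 
  [  4,   0]
  [  2,   0]

A^3 = A^2·A:
A^3[1,1] = (4)(2) + (0)(1) = 8
A^3[1,2] = (4)(0) + (0)(0) = 0
A^3[2,1] = (2)(2) + (0)(1) = 4
A^3[2,2] = (2)(0) + (0)(0) = 0
A^3 = 
  [  8,   0]
  [  4,   0]

A^4 = A^3·A:
A^4[1,1] = (8)(2) + (0)(1) = 16
A^4[1,2] = (8)(0) + (0)(0) = 0
A^4[2,1] = (4)(2) + (0)(1) = 8
A^4[2,2] = (4)(0) + (0)(0) = 0
A^4 = 
  [ 16,   0]
  [  8,   0]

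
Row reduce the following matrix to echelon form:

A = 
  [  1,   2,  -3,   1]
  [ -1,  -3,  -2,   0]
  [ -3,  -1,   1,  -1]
Row operations:
R2 → R2 + (1)·R1
R3 → R3 + (3)·R1
R3 → R3 + (5)·R2

Resulting echelon form:
REF = 
  [  1,   2,  -3,   1]
  [  0,  -1,  -5,   1]
  [  0,   0, -33,   7]

Rank = 3 (number of non-zero pivot rows).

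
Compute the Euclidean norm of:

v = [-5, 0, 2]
5.385

||v||₂ = √((-5)² + (0)² + (2)²) = √29 = 5.385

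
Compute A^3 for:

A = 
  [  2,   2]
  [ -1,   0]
A² = A·A:
A²[1,1] = (2)(2) + (2)(-1) = 2
A²[1,2] = (2)(2) + (2)(0) = 4
A²[2,1] = (-1)(2) + (0)(-1) = -2
A²[2,2] = (-1)(2) + (0)(0) = -2
A² = 
  [  2,   4]
  [ -2,  -2]

A^3 = A^2·A:
A^3[1,1] = (2)(2) + (4)(-1) = 0
A^3[1,2] = (2)(2) + (4)(0) = 4
A^3[2,1] = (-2)(2) + (-2)(-1) = -2
A^3[2,2] = (-2)(2) + (-2)(0) = -4
A^3 = 
  [  0,   4]
  [ -2,  -4]

Therefore
A^3 = 
  [  0,   4]
  [ -2,  -4]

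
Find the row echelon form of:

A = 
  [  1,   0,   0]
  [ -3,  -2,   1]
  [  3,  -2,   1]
Row operations:
R2 → R2 + (3)·R1
R3 → R3 - (3)·R1
R3 → R3 - (1)·R2

Resulting echelon form:
REF = 
  [  1,   0,   0]
  [  0,  -2,   1]
  [  0,   0,   0]

Rank = 2 (number of non-zero pivot rows).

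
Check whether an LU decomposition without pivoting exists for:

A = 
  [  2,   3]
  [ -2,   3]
Yes.
A[1,1] = 2 ≠ 0, so Gaussian elimination proceeds without a row swap: multiplier ℓ₂₁ = (-2)/(2) = -1, and U[2,2] = 3 - (-1)(3) = 6.
L = 
  [  1,   0]
  [ -1,   1]
U = 
  [  2,   3]
  [  0,   6]
Check row 2 of LU: [(-1)(2), (-1)(3) + 6] = [-2, 3] = row 2 of A ✓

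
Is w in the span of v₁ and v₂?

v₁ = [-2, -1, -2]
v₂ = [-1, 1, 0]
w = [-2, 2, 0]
Yes

Form the augmented matrix and row-reduce:
[v₁|v₂|w] = 
  [ -2,  -1,  -2]
  [ -1,   1,   2]
  [ -2,   0,   0]
R2 → R2 - (1/2)·R1
R3 → R3 - (1)·R1
R3 → R3 - (2/3)·R2
REF = 
  [ -2,  -1,  -2]
  [  0, 3/2,   3]
  [  0,   0,   0]

No row of the form [0 0 | nonzero], so the system is consistent. Back-substitution gives c₁ = 0, c₂ = 2: w = (0)·v₁ + (2)·v₂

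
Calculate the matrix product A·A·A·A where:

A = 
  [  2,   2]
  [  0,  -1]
A² = A·A:
A²[1,1] = (2)(2) + (2)(0) = 4
A²[1,2] = (2)(2) + (2)(-1) = 2
A²[2,1] = (0)(2) + (-1)(0) = 0
A²[2,2] = (0)(2) + (-1)(-1) = 1
A² = 
  [  4,   2]
  [  0,   1]

A^3 = A^2·A:
A^3[1,1] = (4)(2) + (2)(0) = 8
A^3[1,2] = (4)(2) + (2)(-1) = 6
A^3[2,1] = (0)(2) + (1)(0) = 0
A^3[2,2] = (0)(2) + (1)(-1) = -1
A^3 = 
  [  8,   6]
  [  0,  -1]

A^4 = A^3·A:
A^4[1,1] = (8)(2) + (6)(0) = 16
A^4[1,2] = (8)(2) + (6)(-1) = 10
A^4[2,1] = (0)(2) + (-1)(0) = 0
A^4[2,2] = (0)(2) + (-1)(-1) = 1
A^4 = 
  [ 16,  10]
  [  0,   1]

Therefore
A^4 = 
  [ 16,  10]
  [  0,   1]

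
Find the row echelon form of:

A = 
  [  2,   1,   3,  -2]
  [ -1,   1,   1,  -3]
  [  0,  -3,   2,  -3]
Row operations:
R2 → R2 + (1/2)·R1
R3 → R3 + (2)·R2

Resulting echelon form:
REF = 
  [  2,   1,   3,  -2]
  [  0, 3/2, 5/2,  -4]
  [  0,   0,   7, -11]

Rank = 3 (number of non-zero pivot rows).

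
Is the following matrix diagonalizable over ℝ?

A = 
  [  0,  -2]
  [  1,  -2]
No

tr(A) = -2, det(A) = 2
Characteristic polynomial: λ² - tr(A)λ + det(A) = λ² + 2λ + 2
λ² + 2λ + 2 = 0  ⇒  λ = (-2 ± √((2)² - 4·(2)))/2 = (-2 ± √(-4))/2
  = -1 + i,  -1 - i
Eigenvalues: -1 + i, -1 - i  (≈ -1 + 1i, -1 - 1i)
Has complex eigenvalues (not diagonalizable over ℝ).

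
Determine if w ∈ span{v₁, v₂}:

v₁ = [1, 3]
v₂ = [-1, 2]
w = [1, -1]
Yes

Form the augmented matrix and row-reduce:
[v₁|v₂|w] = 
  [  1,  -1,   1]
  [  3,   2,  -1]
R2 → R2 - (3)·R1
REF = 
  [  1,  -1,   1]
  [  0,   5,  -4]

No row of the form [0 0 | nonzero], so the system is consistent. Back-substitution gives c₁ = 1/5, c₂ = -4/5: w = (1/5)·v₁ + (-4/5)·v₂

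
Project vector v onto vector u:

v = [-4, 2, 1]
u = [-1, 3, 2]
proj_u(v) = [-6/7, 18/7, 12/7]

v·u = (-4)(-1) + (2)(3) + (1)(2) = 12
u·u = (-1)² + (3)² + (2)² = 14
proj_u(v) = (v·u / u·u) × u = (12/14) × u = (6/7) × u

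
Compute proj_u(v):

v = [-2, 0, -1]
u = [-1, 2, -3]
proj_u(v) = [-5/14, 5/7, -15/14]

v·u = (-2)(-1) + (0)(2) + (-1)(-3) = 5
u·u = (-1)² + (2)² + (-3)² = 14
proj_u(v) = (v·u / u·u) × u = (5/14) × u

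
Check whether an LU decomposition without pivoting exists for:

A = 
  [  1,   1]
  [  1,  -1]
Yes.
A[1,1] = 1 ≠ 0, so Gaussian elimination proceeds without a row swap: multiplier ℓ₂₁ = (1)/(1) = 1, and U[2,2] = -1 - (1)(1) = -2.
L = 
  [  1,   0]
  [  1,   1]
U = 
  [  1,   1]
  [  0,  -2]
Check row 2 of LU: [(1)(1), (1)(1) + (-2)] = [1, -1] = row 2 of A ✓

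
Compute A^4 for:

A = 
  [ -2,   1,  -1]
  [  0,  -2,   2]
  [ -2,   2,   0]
A^4 = 
  [ 76, -108,  72]
  [-72, 112, -72]
  [ 72, -108,  76]

A² = A·A:
A²[1,1] = (-2)(-2) + (1)(0) + (-1)(-2) = 6
A²[1,2] = (-2)(1) + (1)(-2) + (-1)(2) = -6
A²[1,3] = (-2)(-1) + (1)(2) + (-1)(0) = 4
A²[2,1] = (0)(-2) + (-2)(0) + (2)(-2) = -4
A²[2,2] = (0)(1) + (-2)(-2) + (2)(2) = 8
A²[2,3] = (0)(-1) + (-2)(2) + (2)(0) = -4
A²[3,1] = (-2)(-2) + (2)(0) + (0)(-2) = 4
A²[3,2] = (-2)(1) + (2)(-2) + (0)(2) = -6
A²[3,3] = (-2)(-1) + (2)(2) + (0)(0) = 6
A² = 
  [  6,  -6,   4]
  [ -4,   8,  -4]
  [  4,  -6,   6]

A^3 = A^2·A:
A^3[1,1] = (6)(-2) + (-6)(0) + (4)(-2) = -20
A^3[1,2] = (6)(1) + (-6)(-2) + (4)(2) = 26
A^3[1,3] = (6)(-1) + (-6)(2) + (4)(0) = -18
A^3[2,1] = (-4)(-2) + (8)(0) + (-4)(-2) = 16
A^3[2,2] = (-4)(1) + (8)(-2) + (-4)(2) = -28
A^3[2,3] = (-4)(-1) + (8)(2) + (-4)(0) = 20
A^3[3,1] = (4)(-2) + (-6)(0) + (6)(-2) = -20
A^3[3,2] = (4)(1) + (-6)(-2) + (6)(2) = 28
A^3[3,3] = (4)(-1) + (-6)(2) + (6)(0) = -16
A^3 = 
  [-20,  26, -18]
  [ 16, -28,  20]
  [-20,  28, -16]

A^4 = A^3·A:
A^4[1,1] = (-20)(-2) + (26)(0) + (-18)(-2) = 76
A^4[1,2] = (-20)(1) + (26)(-2) + (-18)(2) = -108
A^4[1,3] = (-20)(-1) + (26)(2) + (-18)(0) = 72
A^4[2,1] = (16)(-2) + (-28)(0) + (20)(-2) = -72
A^4[2,2] = (16)(1) + (-28)(-2) + (20)(2) = 112
A^4[2,3] = (16)(-1) + (-28)(2) + (20)(0) = -72
A^4[3,1] = (-20)(-2) + (28)(0) + (-16)(-2) = 72
A^4[3,2] = (-20)(1) + (28)(-2) + (-16)(2) = -108
A^4[3,3] = (-20)(-1) + (28)(2) + (-16)(0) = 76
A^4 = 
  [ 76, -108,  72]
  [-72, 112, -72]
  [ 72, -108,  76]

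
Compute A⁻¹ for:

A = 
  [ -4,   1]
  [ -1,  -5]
det(A) = (-4)(-5) - (1)(-1) = 21
For a 2×2 matrix, A⁻¹ = (1/det(A)) · [[d, -b], [-c, a]]
    = (1/21) · [[-5, -1], [1, -4]]

A⁻¹ = 
  [-5/21, -1/21]
  [ 1/21, -4/21]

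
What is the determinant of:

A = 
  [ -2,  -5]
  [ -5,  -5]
For a 2×2 matrix, det = ad - bc = (-2)(-5) - (-5)(-5) = -15

det(A) = -15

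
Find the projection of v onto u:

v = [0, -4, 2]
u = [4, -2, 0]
v·u = (0)(4) + (-4)(-2) + (2)(0) = 8
u·u = (4)² + (-2)² + (0)² = 20
proj_u(v) = (v·u / u·u) × u = (8/20) × u = (2/5) × u

proj_u(v) = [8/5, -4/5, 0]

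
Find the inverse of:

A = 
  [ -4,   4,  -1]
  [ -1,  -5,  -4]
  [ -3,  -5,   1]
det(A) = (-4)·((-5)(1) - (-4)(-5)) - (4)·((-1)(1) - (-4)(-3)) + (-1)·((-1)(-5) - (-5)(-3))
  = (-4)(-25) - (4)(-13) + (-1)(-10)
  = 162
det(A) = 162 ≠ 0, so A is invertible.

Cofactors Cᵢⱼ = (-1)ⁱ⁺ʲ·Mᵢⱼ:
C = 
  [-25,  13, -10]
  [  1,  -7, -32]
  [-21, -15,  24]

adj(A) = Cᵀ:
adj(A) = 
  [-25,   1, -21]
  [ 13,  -7, -15]
  [-10, -32,  24]

A⁻¹ = (1/162) · adj(A):
A⁻¹ = 
  [-25/162,   1/162,   -7/54]
  [ 13/162,  -7/162,   -5/54]
  [  -5/81,  -16/81,    4/27]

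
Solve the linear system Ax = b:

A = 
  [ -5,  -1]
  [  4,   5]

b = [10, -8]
Row reduce the augmented matrix [A|b]:
R2 → R2 + (4/5)·R1
REF = 
  [  -5,   -1,   10]
  [   0, 21/5,    0]

Back-substitution:
x₂ = 0 / (21/5) = 0
x₁ = (10 - (-1)(0)) / (-5) = -2

x = [-2, 0]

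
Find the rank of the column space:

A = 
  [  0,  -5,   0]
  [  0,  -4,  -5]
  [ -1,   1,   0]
dim(Col(A)) = 3

Row reduce:
Swap R1 ↔ R3
R3 → R3 - (5/4)·R2
REF = 
  [  -1,    1,    0]
  [   0,   -4,   -5]
  [   0,    0, 25/4]
Pivot columns: 1, 2, 3 → 3 pivots.
dim(Col(A)) = number of pivot columns = 3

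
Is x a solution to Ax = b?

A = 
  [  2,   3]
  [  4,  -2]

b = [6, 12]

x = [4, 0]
No

Ax = [8, 16] ≠ b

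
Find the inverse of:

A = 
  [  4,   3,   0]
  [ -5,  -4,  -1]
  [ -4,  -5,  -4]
det(A) = (4)·((-4)(-4) - (-1)(-5)) - (3)·((-5)(-4) - (-1)(-4)) + (0)·((-5)(-5) - (-4)(-4))
  = (4)(11) - (3)(16) + (0)(9)
  = -4
det(A) = -4 ≠ 0, so A is invertible.

Cofactors Cᵢⱼ = (-1)ⁱ⁺ʲ·Mᵢⱼ:
C = 
  [ 11, -16,   9]
  [ 12, -16,   8]
  [ -3,   4,  -1]

adj(A) = Cᵀ:
adj(A) = 
  [ 11,  12,  -3]
  [-16, -16,   4]
  [  9,   8,  -1]

A⁻¹ = (-1/4) · adj(A):
A⁻¹ = 
  [-11/4,    -3,   3/4]
  [    4,     4,    -1]
  [ -9/4,    -2,   1/4]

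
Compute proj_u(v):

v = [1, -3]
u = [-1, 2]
v·u = (1)(-1) + (-3)(2) = -7
u·u = (-1)² + (2)² = 5
proj_u(v) = (v·u / u·u) × u = (-7/5) × u

proj_u(v) = [7/5, -14/5]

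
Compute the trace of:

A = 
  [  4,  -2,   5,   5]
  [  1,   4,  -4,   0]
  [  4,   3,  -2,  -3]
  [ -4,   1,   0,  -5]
1

tr(A) = 4 + 4 + -2 + -5 = 1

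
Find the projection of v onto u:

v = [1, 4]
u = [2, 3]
v·u = (1)(2) + (4)(3) = 14
u·u = (2)² + (3)² = 13
proj_u(v) = (v·u / u·u) × u = (14/13) × u

proj_u(v) = [28/13, 42/13]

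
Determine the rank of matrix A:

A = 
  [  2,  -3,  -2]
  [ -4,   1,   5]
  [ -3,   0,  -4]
rank(A) = 3

Row reduce:
R2 → R2 + (2)·R1
R3 → R3 + (3/2)·R1
R3 → R3 - (9/10)·R2
REF = 
  [     2,     -3,     -2]
  [     0,     -5,      1]
  [     0,      0, -79/10]
Pivot columns: 1, 2, 3 → 3 pivots.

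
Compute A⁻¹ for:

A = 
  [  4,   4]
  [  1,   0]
det(A) = (4)(0) - (4)(1) = -4
For a 2×2 matrix, A⁻¹ = (1/det(A)) · [[d, -b], [-c, a]]
    = (-1/4) · [[0, -4], [-1, 4]]

A⁻¹ = 
  [  0,   1]
  [1/4,  -1]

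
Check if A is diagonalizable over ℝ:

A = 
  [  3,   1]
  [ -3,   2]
No

tr(A) = 5, det(A) = 9
Characteristic polynomial: λ² - tr(A)λ + det(A) = λ² - 5λ + 9
λ² - 5λ + 9 = 0  ⇒  λ = (5 ± √((-5)² - 4·(9)))/2 = (5 ± √(-11))/2
  = (5 + i√11)/2,  (5 - i√11)/2
Eigenvalues: (5 + i√11)/2, (5 - i√11)/2  (≈ 2.5 + 1.658i, 2.5 - 1.658i)
Has complex eigenvalues (not diagonalizable over ℝ).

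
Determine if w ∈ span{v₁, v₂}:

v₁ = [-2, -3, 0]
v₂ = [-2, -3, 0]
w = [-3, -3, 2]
No

Form the augmented matrix and row-reduce:
[v₁|v₂|w] = 
  [ -2,  -2,  -3]
  [ -3,  -3,  -3]
  [  0,   0,   2]
R2 → R2 - (3/2)·R1
R3 → R3 - (4/3)·R2
REF = 
  [ -2,  -2,  -3]
  [  0,   0, 3/2]
  [  0,   0,   0]

Row 2 reads [0 0 | 3/2], i.e. 0 = 3/2, so the system is inconsistent and w ∉ span{v₁, v₂}.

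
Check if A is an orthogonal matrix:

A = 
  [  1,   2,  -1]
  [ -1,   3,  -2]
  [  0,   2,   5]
No

AᵀA = 
  [  2,  -1,   1]
  [ -1,  17,   2]
  [  1,   2,  30]
≠ I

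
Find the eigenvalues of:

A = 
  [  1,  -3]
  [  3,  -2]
λ = (-1 + 3i√3)/2, (-1 - 3i√3)/2  (≈ -0.5 + 2.598i, -0.5 - 2.598i)

tr(A) = -1, det(A) = 7
Characteristic polynomial: λ² - tr(A)λ + det(A) = λ² + λ + 7
λ² + λ + 7 = 0  ⇒  λ = (-1 ± √((1)² - 4·(7)))/2 = (-1 ± √(-27))/2
  = (-1 + 3i√3)/2,  (-1 - 3i√3)/2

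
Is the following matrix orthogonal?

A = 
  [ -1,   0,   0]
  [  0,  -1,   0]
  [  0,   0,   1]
Yes

AᵀA = 
  [  1,   0,   0]
  [  0,   1,   0]
  [  0,   0,   1]
= I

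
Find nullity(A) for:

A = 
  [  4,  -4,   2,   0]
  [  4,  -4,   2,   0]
nullity(A) = 3

Row reduce:
R2 → R2 - (1)·R1
REF = 
  [  4,  -4,   2,   0]
  [  0,   0,   0,   0]
Pivot columns: 1 → 1 pivot.
rank(A) = 1, so nullity(A) = 4 - 1 = 3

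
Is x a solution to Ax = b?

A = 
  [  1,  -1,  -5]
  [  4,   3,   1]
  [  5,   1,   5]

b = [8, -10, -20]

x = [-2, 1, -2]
No

Ax = [7, -7, -19] ≠ b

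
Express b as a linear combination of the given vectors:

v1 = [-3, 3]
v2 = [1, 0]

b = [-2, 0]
c1 = 0, c2 = -2

b = 0·v1 + -2·v2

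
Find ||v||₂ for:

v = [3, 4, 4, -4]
7.55

||v||₂ = √((3)² + (4)² + (4)² + (-4)²) = √57 = 7.55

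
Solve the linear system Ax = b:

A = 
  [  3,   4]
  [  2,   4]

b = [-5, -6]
Row reduce the augmented matrix [A|b]:
R2 → R2 - (2/3)·R1
REF = 
  [   3,    4,   -5]
  [   0,  4/3, -8/3]

Back-substitution:
x₂ = (-8/3) / (4/3) = -2
x₁ = (-5 - (4)(-2)) / 3 = 1

x = [1, -2]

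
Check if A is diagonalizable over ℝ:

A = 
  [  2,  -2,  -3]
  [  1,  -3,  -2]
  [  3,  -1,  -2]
No

Characteristic polynomial: det(λI - A) = λ³ + 3λ² + 5λ + 8
By the rational root theorem any rational root is an integer dividing 8; none of those is a root, so p(λ) has no rational roots and hence (being an irreducible cubic) no repeated roots.
Discriminant of the cubic: Δ = -707
Δ < 0 ⇒ one real eigenvalue and a complex-conjugate pair: λ ≈ -2.328, -0.3359 + 1.823i, -0.3359 - 1.823i
Has complex eigenvalues (not diagonalizable over ℝ).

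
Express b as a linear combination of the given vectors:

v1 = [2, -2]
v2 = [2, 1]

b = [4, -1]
c1 = 1, c2 = 1

b = 1·v1 + 1·v2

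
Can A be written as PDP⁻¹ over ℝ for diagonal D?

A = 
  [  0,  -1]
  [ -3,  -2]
Yes

tr(A) = -2, det(A) = -3
Characteristic polynomial: λ² - tr(A)λ + det(A) = λ² + 2λ - 3
λ² + 2λ - 3 = (λ + 3)(λ - 1)
Eigenvalues: 1, -3
λ=-3: alg. mult. = 1, geom. mult. = 2 - rank(A - (-3)I) = 2 - 1 = 1
λ=1: alg. mult. = 1, geom. mult. = 2 - rank(A - (1)I) = 2 - 1 = 1
Sum of geometric multiplicities equals n, so A has n independent eigenvectors.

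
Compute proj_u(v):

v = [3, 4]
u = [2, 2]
v·u = (3)(2) + (4)(2) = 14
u·u = (2)² + (2)² = 8
proj_u(v) = (v·u / u·u) × u = (14/8) × u = (7/4) × u

proj_u(v) = [7/2, 7/2]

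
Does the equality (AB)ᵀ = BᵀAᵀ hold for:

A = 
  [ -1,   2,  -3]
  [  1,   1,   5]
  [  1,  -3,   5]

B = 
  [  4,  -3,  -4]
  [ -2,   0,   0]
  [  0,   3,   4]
Yes

(AB)ᵀ = 
  [ -8,   2,  10]
  [ -6,  12,  12]
  [ -8,  16,  16]

BᵀAᵀ = 
  [ -8,   2,  10]
  [ -6,  12,  12]
  [ -8,  16,  16]

Both sides are equal — this is the standard identity (AB)ᵀ = BᵀAᵀ, which holds for all A, B.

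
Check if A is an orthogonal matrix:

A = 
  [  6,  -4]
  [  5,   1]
No

AᵀA = 
  [ 61, -19]
  [-19,  17]
≠ I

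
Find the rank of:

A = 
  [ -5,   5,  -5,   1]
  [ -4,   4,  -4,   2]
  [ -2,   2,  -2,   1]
Row reduce:
R2 → R2 - (4/5)·R1
R3 → R3 - (2/5)·R1
R3 → R3 - (1/2)·R2
REF = 
  [ -5,   5,  -5,   1]
  [  0,   0,   0, 6/5]
  [  0,   0,   0,   0]
Pivot columns: 1, 4 → 2 pivots.

rank(A) = 2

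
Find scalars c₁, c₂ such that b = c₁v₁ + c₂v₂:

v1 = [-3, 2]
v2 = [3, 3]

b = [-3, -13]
c1 = -2, c2 = -3

b = -2·v1 + -3·v2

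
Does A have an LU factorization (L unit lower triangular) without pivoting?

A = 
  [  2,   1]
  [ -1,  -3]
Yes.
A[1,1] = 2 ≠ 0, so Gaussian elimination proceeds without a row swap: multiplier ℓ₂₁ = (-1)/(2) = -1/2, and U[2,2] = -3 - (-1/2)(1) = -5/2.
L = 
  [   1,    0]
  [-1/2,    1]
U = 
  [   2,    1]
  [   0, -5/2]
Check row 2 of LU: [(-1/2)(2), (-1/2)(1) + (-5/2)] = [-1, -3] = row 2 of A ✓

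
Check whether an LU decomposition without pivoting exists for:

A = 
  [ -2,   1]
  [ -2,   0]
Yes.
A[1,1] = -2 ≠ 0, so Gaussian elimination proceeds without a row swap: multiplier ℓ₂₁ = (-2)/(-2) = 1, and U[2,2] = 0 - (1)(1) = -1.
L = 
  [  1,   0]
  [  1,   1]
U = 
  [ -2,   1]
  [  0,  -1]
Check row 2 of LU: [(1)(-2), (1)(1) + (-1)] = [-2, 0] = row 2 of A ✓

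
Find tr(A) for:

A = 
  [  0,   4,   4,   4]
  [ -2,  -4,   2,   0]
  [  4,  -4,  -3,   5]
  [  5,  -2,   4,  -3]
-10

tr(A) = 0 + -4 + -3 + -3 = -10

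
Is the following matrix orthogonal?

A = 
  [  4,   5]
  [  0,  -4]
No

AᵀA = 
  [ 16,  20]
  [ 20,  41]
≠ I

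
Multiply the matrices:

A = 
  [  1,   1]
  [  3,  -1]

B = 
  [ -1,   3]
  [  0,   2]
A is 2×2 and B is 2×2, so AB is 2×2. Each entry is (row of A)·(column of B):
AB[1,1] = (1)(-1) + (1)(0) = -1
AB[1,2] = (1)(3) + (1)(2) = 5
AB[2,1] = (3)(-1) + (-1)(0) = -3
AB[2,2] = (3)(3) + (-1)(2) = 7

AB = 
  [ -1,   5]
  [ -3,   7]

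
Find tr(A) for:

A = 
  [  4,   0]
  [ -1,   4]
8

tr(A) = 4 + 4 = 8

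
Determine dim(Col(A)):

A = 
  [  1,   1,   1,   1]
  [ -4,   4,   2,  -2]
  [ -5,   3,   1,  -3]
Row reduce:
R2 → R2 + (4)·R1
R3 → R3 + (5)·R1
R3 → R3 - (1)·R2
REF = 
  [  1,   1,   1,   1]
  [  0,   8,   6,   2]
  [  0,   0,   0,   0]
Pivot columns: 1, 2 → 2 pivots.
dim(Col(A)) = number of pivot columns = 2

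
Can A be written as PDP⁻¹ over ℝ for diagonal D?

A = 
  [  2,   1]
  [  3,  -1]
Yes

tr(A) = 1, det(A) = -5
Characteristic polynomial: λ² - tr(A)λ + det(A) = λ² - λ - 5
λ² - λ - 5 = 0  ⇒  λ = (1 ± √((-1)² - 4·(-5)))/2 = (1 ± √(21))/2
  = (1 + √21)/2,  (1 - √21)/2
Eigenvalues: (1 + √21)/2, (1 - √21)/2  (≈ 2.791, -1.791)
The two irrational eigenvalues are distinct (simple), so each has alg. mult. = geom. mult. = 1.
Sum of geometric multiplicities equals n, so A has n independent eigenvectors.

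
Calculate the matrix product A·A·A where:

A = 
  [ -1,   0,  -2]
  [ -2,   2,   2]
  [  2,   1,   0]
A^3 = 
  [ 11,  -2,   2]
  [  2,  20,   8]
  [ -4,   2,  12]

A² = A·A:
A²[1,1] = (-1)(-1) + (0)(-2) + (-2)(2) = -3
A²[1,2] = (-1)(0) + (0)(2) + (-2)(1) = -2
A²[1,3] = (-1)(-2) + (0)(2) + (-2)(0) = 2
A²[2,1] = (-2)(-1) + (2)(-2) + (2)(2) = 2
A²[2,2] = (-2)(0) + (2)(2) + (2)(1) = 6
A²[2,3] = (-2)(-2) + (2)(2) + (2)(0) = 8
A²[3,1] = (2)(-1) + (1)(-2) + (0)(2) = -4
A²[3,2] = (2)(0) + (1)(2) + (0)(1) = 2
A²[3,3] = (2)(-2) + (1)(2) + (0)(0) = -2
A² = 
  [ -3,  -2,   2]
  [  2,   6,   8]
  [ -4,   2,  -2]

A^3 = A^2·A:
A^3[1,1] = (-3)(-1) + (-2)(-2) + (2)(2) = 11
A^3[1,2] = (-3)(0) + (-2)(2) + (2)(1) = -2
A^3[1,3] = (-3)(-2) + (-2)(2) + (2)(0) = 2
A^3[2,1] = (2)(-1) + (6)(-2) + (8)(2) = 2
A^3[2,2] = (2)(0) + (6)(2) + (8)(1) = 20
A^3[2,3] = (2)(-2) + (6)(2) + (8)(0) = 8
A^3[3,1] = (-4)(-1) + (2)(-2) + (-2)(2) = -4
A^3[3,2] = (-4)(0) + (2)(2) + (-2)(1) = 2
A^3[3,3] = (-4)(-2) + (2)(2) + (-2)(0) = 12
A^3 = 
  [ 11,  -2,   2]
  [  2,  20,   8]
  [ -4,   2,  12]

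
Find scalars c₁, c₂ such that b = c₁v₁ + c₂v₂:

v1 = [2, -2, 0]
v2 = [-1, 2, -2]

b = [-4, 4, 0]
c1 = -2, c2 = 0

b = -2·v1 + 0·v2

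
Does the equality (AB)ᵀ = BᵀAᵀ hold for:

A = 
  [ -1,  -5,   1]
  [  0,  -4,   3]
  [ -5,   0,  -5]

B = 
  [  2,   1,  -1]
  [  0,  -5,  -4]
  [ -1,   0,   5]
Yes

(AB)ᵀ = 
  [ -3,  -3,  -5]
  [ 24,  20,  -5]
  [ 26,  31, -20]

BᵀAᵀ = 
  [ -3,  -3,  -5]
  [ 24,  20,  -5]
  [ 26,  31, -20]

Both sides are equal — this is the standard identity (AB)ᵀ = BᵀAᵀ, which holds for all A, B.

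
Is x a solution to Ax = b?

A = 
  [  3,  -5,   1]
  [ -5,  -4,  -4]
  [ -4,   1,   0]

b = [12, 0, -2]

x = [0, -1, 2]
No

Ax = [7, -4, -1] ≠ b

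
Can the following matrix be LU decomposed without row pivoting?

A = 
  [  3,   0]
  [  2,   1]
Yes.
A[1,1] = 3 ≠ 0, so Gaussian elimination proceeds without a row swap: multiplier ℓ₂₁ = (2)/(3) = 2/3, and U[2,2] = 1 - (2/3)(0) = 1.
L = 
  [  1,   0]
  [2/3,   1]
U = 
  [  3,   0]
  [  0,   1]
Check row 2 of LU: [(2/3)(3), (2/3)(0) + 1] = [2, 1] = row 2 of A ✓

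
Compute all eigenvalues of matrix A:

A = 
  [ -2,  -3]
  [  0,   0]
λ = 0, -2

tr(A) = -2, det(A) = 0
Characteristic polynomial: λ² - tr(A)λ + det(A) = λ² + 2λ
λ² + 2λ = λ(λ + 2)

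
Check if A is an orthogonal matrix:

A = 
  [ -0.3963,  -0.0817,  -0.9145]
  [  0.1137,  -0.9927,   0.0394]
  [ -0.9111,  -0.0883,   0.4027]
Yes

AᵀA = 
  [  1.0001,   0,   0]
  [  0,   0.9999,   0]
  [  0,   0,   1]
≈ I (equal to I up to the 4-dp rounding of the entries)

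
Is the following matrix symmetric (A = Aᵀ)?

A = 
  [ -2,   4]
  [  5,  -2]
No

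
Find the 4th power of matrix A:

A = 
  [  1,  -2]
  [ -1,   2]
A^4 = 
  [ 27, -54]
  [-27,  54]

A² = A·A:
A²[1,1] = (1)(1) + (-2)(-1) = 3
A²[1,2] = (1)(-2) + (-2)(2) = -6
A²[2,1] = (-1)(1) + (2)(-1) = -3
A²[2,2] = (-1)(-2) + (2)(2) = 6
A² = 
  [  3,  -6]
  [ -3,   6]

A^3 = A^2·A:
A^3[1,1] = (3)(1) + (-6)(-1) = 9
A^3[1,2] = (3)(-2) + (-6)(2) = -18
A^3[2,1] = (-3)(1) + (6)(-1) = -9
A^3[2,2] = (-3)(-2) + (6)(2) = 18
A^3 = 
  [  9, -18]
  [ -9,  18]

A^4 = A^3·A:
A^4[1,1] = (9)(1) + (-18)(-1) = 27
A^4[1,2] = (9)(-2) + (-18)(2) = -54
A^4[2,1] = (-9)(1) + (18)(-1) = -27
A^4[2,2] = (-9)(-2) + (18)(2) = 54
A^4 = 
  [ 27, -54]
  [-27,  54]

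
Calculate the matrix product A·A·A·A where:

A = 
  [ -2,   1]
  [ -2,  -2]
A^4 = 
  [-28, -16]
  [ 32, -28]

A² = A·A:
A²[1,1] = (-2)(-2) + (1)(-2) = 2
A²[1,2] = (-2)(1) + (1)(-2) = -4
A²[2,1] = (-2)(-2) + (-2)(-2) = 8
A²[2,2] = (-2)(1) + (-2)(-2) = 2
A² = 
  [  2,  -4]
  [  8,   2]

A^3 = A^2·A:
A^3[1,1] = (2)(-2) + (-4)(-2) = 4
A^3[1,2] = (2)(1) + (-4)(-2) = 10
A^3[2,1] = (8)(-2) + (2)(-2) = -20
A^3[2,2] = (8)(1) + (2)(-2) = 4
A^3 = 
  [  4,  10]
  [-20,   4]

A^4 = A^3·A:
A^4[1,1] = (4)(-2) + (10)(-2) = -28
A^4[1,2] = (4)(1) + (10)(-2) = -16
A^4[2,1] = (-20)(-2) + (4)(-2) = 32
A^4[2,2] = (-20)(1) + (4)(-2) = -28
A^4 = 
  [-28, -16]
  [ 32, -28]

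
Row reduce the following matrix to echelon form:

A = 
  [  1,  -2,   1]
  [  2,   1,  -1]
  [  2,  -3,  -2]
Row operations:
R2 → R2 - (2)·R1
R3 → R3 - (2)·R1
R3 → R3 - (1/5)·R2

Resulting echelon form:
REF = 
  [    1,    -2,     1]
  [    0,     5,    -3]
  [    0,     0, -17/5]

Rank = 3 (number of non-zero pivot rows).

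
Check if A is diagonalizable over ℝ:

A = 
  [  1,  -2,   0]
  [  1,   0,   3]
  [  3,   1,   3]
No

Characteristic polynomial: det(λI - A) = λ³ - 4λ² + 2λ + 15
By the rational root theorem any rational root is an integer dividing 15; none of those is a root, so p(λ) has no rational roots and hence (being an irreducible cubic) no repeated roots.
Discriminant of the cubic: Δ = -4363
Δ < 0 ⇒ one real eigenvalue and a complex-conjugate pair: λ ≈ 2.741 + 1.616i, 2.741 - 1.616i, -1.482
Has complex eigenvalues (not diagonalizable over ℝ).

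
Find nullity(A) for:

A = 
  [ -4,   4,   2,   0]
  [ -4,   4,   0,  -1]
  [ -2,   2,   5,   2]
nullity(A) = 2

Row reduce:
R2 → R2 - (1)·R1
R3 → R3 - (1/2)·R1
R3 → R3 + (2)·R2
REF = 
  [ -4,   4,   2,   0]
  [  0,   0,  -2,  -1]
  [  0,   0,   0,   0]
Pivot columns: 1, 3 → 2 pivots.
rank(A) = 2, so nullity(A) = 4 - 2 = 2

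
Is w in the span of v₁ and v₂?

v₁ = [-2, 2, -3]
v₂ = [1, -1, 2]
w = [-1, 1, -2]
Yes

Form the augmented matrix and row-reduce:
[v₁|v₂|w] = 
  [ -2,   1,  -1]
  [  2,  -1,   1]
  [ -3,   2,  -2]
R2 → R2 + (1)·R1
R3 → R3 - (3/2)·R1
Swap R2 ↔ R3
REF = 
  [  -2,    1,   -1]
  [   0,  1/2, -1/2]
  [   0,    0,    0]

No row of the form [0 0 | nonzero], so the system is consistent. Back-substitution gives c₁ = 0, c₂ = -1: w = (0)·v₁ + (-1)·v₂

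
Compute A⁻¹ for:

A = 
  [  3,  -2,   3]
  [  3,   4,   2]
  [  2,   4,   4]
det(A) = (3)·((4)(4) - (2)(4)) - (-2)·((3)(4) - (2)(2)) + (3)·((3)(4) - (4)(2))
  = (3)(8) - (-2)(8) + (3)(4)
  = 52
det(A) = 52 ≠ 0, so A is invertible.

Cofactors Cᵢⱼ = (-1)ⁱ⁺ʲ·Mᵢⱼ:
C = 
  [  8,  -8,   4]
  [ 20,   6, -16]
  [-16,   3,  18]

adj(A) = Cᵀ:
adj(A) = 
  [  8,  20, -16]
  [ -8,   6,   3]
  [  4, -16,  18]

A⁻¹ = (1/52) · adj(A):
A⁻¹ = 
  [ 2/13,  5/13, -4/13]
  [-2/13,  3/26,  3/52]
  [ 1/13, -4/13,  9/26]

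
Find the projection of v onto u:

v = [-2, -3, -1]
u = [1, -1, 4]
proj_u(v) = [-1/6, 1/6, -2/3]

v·u = (-2)(1) + (-3)(-1) + (-1)(4) = -3
u·u = (1)² + (-1)² + (4)² = 18
proj_u(v) = (v·u / u·u) × u = (-3/18) × u = (-1/6) × u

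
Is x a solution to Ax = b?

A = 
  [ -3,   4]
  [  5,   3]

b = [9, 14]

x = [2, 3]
No

Ax = [6, 19] ≠ b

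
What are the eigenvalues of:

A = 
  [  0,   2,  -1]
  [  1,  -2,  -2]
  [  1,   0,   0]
Characteristic polynomial: det(λI - A) = λ³ + 2λ² - λ + 6
Testing integer divisors of the constant term: p(-3) = 0, so (λ + 3) is a factor:
p(λ) = (λ + 3)(λ² - λ + 2)
λ² - λ + 2 = 0  ⇒  λ = (1 ± √((-1)² - 4·(2)))/2 = (1 ± √(-7))/2
  = (1 + i√7)/2,  (1 - i√7)/2

λ = -3, (1 + i√7)/2, (1 - i√7)/2  (≈ -3, 0.5 + 1.323i, 0.5 - 1.323i)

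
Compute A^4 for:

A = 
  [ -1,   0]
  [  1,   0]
A^4 = 
  [  1,   0]
  [ -1,   0]

A² = A·A:
A²[1,1] = (-1)(-1) + (0)(1) = 1
A²[1,2] = (-1)(0) + (0)(0) = 0
A²[2,1] = (1)(-1) + (0)(1) = -1
A²[2,2] = (1)(0) + (0)(0) = 0
A² = 
  [  1,   0]
  [ -1,   0]

A^3 = A^2·A:
A^3[1,1] = (1)(-1) + (0)(1) = -1
A^3[1,2] = (1)(0) + (0)(0) = 0
A^3[2,1] = (-1)(-1) + (0)(1) = 1
A^3[2,2] = (-1)(0) + (0)(0) = 0
A^3 = 
  [ -1,   0]
  [  1,   0]

A^4 = A^3·A:
A^4[1,1] = (-1)(-1) + (0)(1) = 1
A^4[1,2] = (-1)(0) + (0)(0) = 0
A^4[2,1] = (1)(-1) + (0)(1) = -1
A^4[2,2] = (1)(0) + (0)(0) = 0
A^4 = 
  [  1,   0]
  [ -1,   0]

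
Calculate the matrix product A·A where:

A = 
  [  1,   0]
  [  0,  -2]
A² = A·A:
A²[1,1] = (1)(1) + (0)(0) = 1
A²[1,2] = (1)(0) + (0)(-2) = 0
A²[2,1] = (0)(1) + (-2)(0) = 0
A²[2,2] = (0)(0) + (-2)(-2) = 4
A² = 
  [  1,   0]
  [  0,   4]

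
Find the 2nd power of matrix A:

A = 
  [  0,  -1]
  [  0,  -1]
A² = A·A:
A²[1,1] = (0)(0) + (-1)(0) = 0
A²[1,2] = (0)(-1) + (-1)(-1) = 1
A²[2,1] = (0)(0) + (-1)(0) = 0
A²[2,2] = (0)(-1) + (-1)(-1) = 1
A² = 
  [  0,   1]
  [  0,   1]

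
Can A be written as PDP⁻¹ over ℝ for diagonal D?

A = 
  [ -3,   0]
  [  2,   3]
Yes

tr(A) = 0, det(A) = -9
Characteristic polynomial: λ² - tr(A)λ + det(A) = λ² - 9
λ² - 9 = (λ + 3)(λ - 3)
Eigenvalues: 3, -3
λ=-3: alg. mult. = 1, geom. mult. = 2 - rank(A - (-3)I) = 2 - 1 = 1
λ=3: alg. mult. = 1, geom. mult. = 2 - rank(A - (3)I) = 2 - 1 = 1
Sum of geometric multiplicities equals n, so A has n independent eigenvectors.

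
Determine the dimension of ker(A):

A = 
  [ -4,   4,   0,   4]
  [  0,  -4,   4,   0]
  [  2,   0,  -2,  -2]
nullity(A) = 2

Row reduce:
R3 → R3 + (1/2)·R1
R3 → R3 + (1/2)·R2
REF = 
  [ -4,   4,   0,   4]
  [  0,  -4,   4,   0]
  [  0,   0,   0,   0]
Pivot columns: 1, 2 → 2 pivots.
rank(A) = 2, so nullity(A) = 4 - 2 = 2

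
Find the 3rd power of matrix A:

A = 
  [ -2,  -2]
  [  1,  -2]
A² = A·A:
A²[1,1] = (-2)(-2) + (-2)(1) = 2
A²[1,2] = (-2)(-2) + (-2)(-2) = 8
A²[2,1] = (1)(-2) + (-2)(1) = -4
A²[2,2] = (1)(-2) + (-2)(-2) = 2
A² = 
  [  2,   8]
  [ -4,   2]

A^3 = A^2·A:
A^3[1,1] = (2)(-2) + (8)(1) = 4
A^3[1,2] = (2)(-2) + (8)(-2) = -20
A^3[2,1] = (-4)(-2) + (2)(1) = 10
A^3[2,2] = (-4)(-2) + (2)(-2) = 4
A^3 = 
  [  4, -20]
  [ 10,   4]

Therefore
A^3 = 
  [  4, -20]
  [ 10,   4]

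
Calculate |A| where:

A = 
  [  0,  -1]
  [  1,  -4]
For a 2×2 matrix, det = ad - bc = (0)(-4) - (-1)(1) = 1

det(A) = 1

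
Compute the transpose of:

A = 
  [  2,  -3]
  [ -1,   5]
Aᵀ = 
  [  2,  -1]
  [ -3,   5]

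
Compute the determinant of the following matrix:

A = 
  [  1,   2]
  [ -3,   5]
11

For a 2×2 matrix, det = ad - bc = (1)(5) - (2)(-3) = 11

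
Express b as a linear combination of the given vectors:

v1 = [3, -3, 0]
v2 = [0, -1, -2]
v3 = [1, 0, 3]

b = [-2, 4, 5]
c1 = -1, c2 = -1, c3 = 1

b = -1·v1 + -1·v2 + 1·v3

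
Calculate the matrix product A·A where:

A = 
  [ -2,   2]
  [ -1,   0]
A² = A·A:
A²[1,1] = (-2)(-2) + (2)(-1) = 2
A²[1,2] = (-2)(2) + (2)(0) = -4
A²[2,1] = (-1)(-2) + (0)(-1) = 2
A²[2,2] = (-1)(2) + (0)(0) = -2
A² = 
  [  2,  -4]
  [  2,  -2]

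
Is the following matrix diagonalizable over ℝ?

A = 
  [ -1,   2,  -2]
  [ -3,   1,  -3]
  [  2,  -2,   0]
No

Characteristic polynomial: det(λI - A) = λ³ + 3λ + 14
Testing integer divisors of the constant term: p(-2) = 0, so (λ + 2) is a factor:
p(λ) = (λ + 2)(λ² - 2λ + 7)
λ² - 2λ + 7 = 0  ⇒  λ = (2 ± √((-2)² - 4·(7)))/2 = (2 ± √(-24))/2
  = 1 + i√6,  1 - i√6
Eigenvalues: -2, 1 + i√6, 1 - i√6  (≈ -2, 1 + 2.449i, 1 - 2.449i)
Has complex eigenvalues (not diagonalizable over ℝ).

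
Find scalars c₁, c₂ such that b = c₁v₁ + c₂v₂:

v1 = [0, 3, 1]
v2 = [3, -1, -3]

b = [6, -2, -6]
c1 = 0, c2 = 2

b = 0·v1 + 2·v2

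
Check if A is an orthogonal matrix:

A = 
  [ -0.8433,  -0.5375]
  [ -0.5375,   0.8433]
Yes

AᵀA = 
  [  1.0001,   0]
  [  0,   1.0001]
≈ I (equal to I up to the 4-dp rounding of the entries)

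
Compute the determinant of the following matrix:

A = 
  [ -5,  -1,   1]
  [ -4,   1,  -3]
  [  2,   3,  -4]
Cofactor expansion along row 1:
det(A) = (-5)·((1)(-4) - (-3)(3)) - (-1)·((-4)(-4) - (-3)(2)) + (1)·((-4)(3) - (1)(2))
  = (-5)(5) - (-1)(22) + (1)(-14)
  = -17

det(A) = -17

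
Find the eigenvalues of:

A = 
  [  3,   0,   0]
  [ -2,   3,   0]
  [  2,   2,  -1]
λ = -1, 3, 3

Characteristic polynomial: det(λI - A) = λ³ - 5λ² + 3λ + 9
Testing integer divisors of the constant term: p(-1) = 0, so (λ + 1) is a factor:
p(λ) = (λ + 1)(λ² - 6λ + 9)
λ² - 6λ + 9 = (λ - 3)²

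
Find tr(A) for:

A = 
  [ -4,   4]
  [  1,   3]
-1

tr(A) = -4 + 3 = -1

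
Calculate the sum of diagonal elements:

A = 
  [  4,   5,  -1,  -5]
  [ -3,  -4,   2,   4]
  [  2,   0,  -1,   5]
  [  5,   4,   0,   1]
0

tr(A) = 4 + -4 + -1 + 1 = 0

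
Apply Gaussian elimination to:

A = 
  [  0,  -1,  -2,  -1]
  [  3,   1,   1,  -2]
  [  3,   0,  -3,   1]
Row operations:
Swap R1 ↔ R2
R3 → R3 - (1)·R1
R3 → R3 - (1)·R2

Resulting echelon form:
REF = 
  [  3,   1,   1,  -2]
  [  0,  -1,  -2,  -1]
  [  0,   0,  -2,   4]

Rank = 3 (number of non-zero pivot rows).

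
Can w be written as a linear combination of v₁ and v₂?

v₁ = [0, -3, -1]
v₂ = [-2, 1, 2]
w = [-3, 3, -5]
No

Form the augmented matrix and row-reduce:
[v₁|v₂|w] = 
  [  0,  -2,  -3]
  [ -3,   1,   3]
  [ -1,   2,  -5]
Swap R1 ↔ R2
R3 → R3 - (1/3)·R1
R3 → R3 + (5/6)·R2
REF = 
  [   -3,     1,     3]
  [    0,    -2,    -3]
  [    0,     0, -17/2]

Row 3 reads [0 0 | -17/2], i.e. 0 = -17/2, so the system is inconsistent and w ∉ span{v₁, v₂}.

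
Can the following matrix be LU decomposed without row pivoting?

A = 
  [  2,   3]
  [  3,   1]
Yes.
A[1,1] = 2 ≠ 0, so Gaussian elimination proceeds without a row swap: multiplier ℓ₂₁ = (3)/(2) = 3/2, and U[2,2] = 1 - (3/2)(3) = -7/2.
L = 
  [  1,   0]
  [3/2,   1]
U = 
  [   2,    3]
  [   0, -7/2]
Check row 2 of LU: [(3/2)(2), (3/2)(3) + (-7/2)] = [3, 1] = row 2 of A ✓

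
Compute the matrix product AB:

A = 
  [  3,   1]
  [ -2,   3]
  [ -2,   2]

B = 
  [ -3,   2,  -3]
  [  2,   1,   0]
AB = 
  [ -7,   7,  -9]
  [ 12,  -1,   6]
  [ 10,  -2,   6]

A is 3×2 and B is 2×3, so AB is 3×3. Each entry is (row of A)·(column of B):
AB[1,1] = (3)(-3) + (1)(2) = -7
AB[1,2] = (3)(2) + (1)(1) = 7
AB[1,3] = (3)(-3) + (1)(0) = -9
AB[2,1] = (-2)(-3) + (3)(2) = 12
AB[2,2] = (-2)(2) + (3)(1) = -1
AB[2,3] = (-2)(-3) + (3)(0) = 6
AB[3,1] = (-2)(-3) + (2)(2) = 10
AB[3,2] = (-2)(2) + (2)(1) = -2
AB[3,3] = (-2)(-3) + (2)(0) = 6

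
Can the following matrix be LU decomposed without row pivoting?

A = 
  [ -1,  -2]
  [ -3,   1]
Yes.
A[1,1] = -1 ≠ 0, so Gaussian elimination proceeds without a row swap: multiplier ℓ₂₁ = (-3)/(-1) = 3, and U[2,2] = 1 - (3)(-2) = 7.
L = 
  [  1,   0]
  [  3,   1]
U = 
  [ -1,  -2]
  [  0,   7]
Check row 2 of LU: [(3)(-1), (3)(-2) + 7] = [-3, 1] = row 2 of A ✓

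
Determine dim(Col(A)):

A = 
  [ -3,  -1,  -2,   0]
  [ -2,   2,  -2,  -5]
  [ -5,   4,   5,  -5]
dim(Col(A)) = 3

Row reduce:
R2 → R2 - (2/3)·R1
R3 → R3 - (5/3)·R1
R3 → R3 - (17/8)·R2
REF = 
  [  -3,   -1,   -2,    0]
  [   0,  8/3, -2/3,   -5]
  [   0,    0, 39/4, 45/8]
Pivot columns: 1, 2, 3 → 3 pivots.
dim(Col(A)) = number of pivot columns = 3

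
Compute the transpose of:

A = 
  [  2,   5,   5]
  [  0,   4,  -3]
Aᵀ = 
  [  2,   0]
  [  5,   4]
  [  5,  -3]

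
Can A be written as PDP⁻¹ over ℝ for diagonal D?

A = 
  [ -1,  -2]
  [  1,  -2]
No

tr(A) = -3, det(A) = 4
Characteristic polynomial: λ² - tr(A)λ + det(A) = λ² + 3λ + 4
λ² + 3λ + 4 = 0  ⇒  λ = (-3 ± √((3)² - 4·(4)))/2 = (-3 ± √(-7))/2
  = (-3 + i√7)/2,  (-3 - i√7)/2
Eigenvalues: (-3 + i√7)/2, (-3 - i√7)/2  (≈ -1.5 + 1.323i, -1.5 - 1.323i)
Has complex eigenvalues (not diagonalizable over ℝ).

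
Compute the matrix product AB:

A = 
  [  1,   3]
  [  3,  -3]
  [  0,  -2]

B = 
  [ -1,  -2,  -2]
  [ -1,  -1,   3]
AB = 
  [ -4,  -5,   7]
  [  0,  -3, -15]
  [  2,   2,  -6]

A is 3×2 and B is 2×3, so AB is 3×3. Each entry is (row of A)·(column of B):
AB[1,1] = (1)(-1) + (3)(-1) = -4
AB[1,2] = (1)(-2) + (3)(-1) = -5
AB[1,3] = (1)(-2) + (3)(3) = 7
AB[2,1] = (3)(-1) + (-3)(-1) = 0
AB[2,2] = (3)(-2) + (-3)(-1) = -3
AB[2,3] = (3)(-2) + (-3)(3) = -15
AB[3,1] = (0)(-1) + (-2)(-1) = 2
AB[3,2] = (0)(-2) + (-2)(-1) = 2
AB[3,3] = (0)(-2) + (-2)(3) = -6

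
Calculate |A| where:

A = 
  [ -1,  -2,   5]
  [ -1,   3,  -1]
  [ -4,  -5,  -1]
Cofactor expansion along row 1:
det(A) = (-1)·((3)(-1) - (-1)(-5)) - (-2)·((-1)(-1) - (-1)(-4)) + (5)·((-1)(-5) - (3)(-4))
  = (-1)(-8) - (-2)(-3) + (5)(17)
  = 87

det(A) = 87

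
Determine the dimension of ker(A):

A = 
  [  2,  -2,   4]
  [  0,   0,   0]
nullity(A) = 2

Row reduce:
(no row operations needed)
REF = 
  [  2,  -2,   4]
  [  0,   0,   0]
Pivot columns: 1 → 1 pivot.
rank(A) = 1, so nullity(A) = 3 - 1 = 2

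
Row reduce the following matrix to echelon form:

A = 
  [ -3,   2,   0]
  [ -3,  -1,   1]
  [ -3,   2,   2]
Row operations:
R2 → R2 - (1)·R1
R3 → R3 - (1)·R1

Resulting echelon form:
REF = 
  [ -3,   2,   0]
  [  0,  -3,   1]
  [  0,   0,   2]

Rank = 3 (number of non-zero pivot rows).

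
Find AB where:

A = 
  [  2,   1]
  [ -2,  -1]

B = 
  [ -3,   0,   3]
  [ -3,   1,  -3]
AB = 
  [ -9,   1,   3]
  [  9,  -1,  -3]

A is 2×2 and B is 2×3, so AB is 2×3. Each entry is (row of A)·(column of B):
AB[1,1] = (2)(-3) + (1)(-3) = -9
AB[1,2] = (2)(0) + (1)(1) = 1
AB[1,3] = (2)(3) + (1)(-3) = 3
AB[2,1] = (-2)(-3) + (-1)(-3) = 9
AB[2,2] = (-2)(0) + (-1)(1) = -1
AB[2,3] = (-2)(3) + (-1)(-3) = -3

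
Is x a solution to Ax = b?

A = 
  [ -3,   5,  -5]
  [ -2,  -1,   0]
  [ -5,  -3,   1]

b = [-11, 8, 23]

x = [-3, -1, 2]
No

Ax = [-6, 7, 20] ≠ b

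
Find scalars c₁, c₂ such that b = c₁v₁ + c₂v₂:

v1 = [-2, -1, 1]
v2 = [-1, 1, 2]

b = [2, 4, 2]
c1 = -2, c2 = 2

b = -2·v1 + 2·v2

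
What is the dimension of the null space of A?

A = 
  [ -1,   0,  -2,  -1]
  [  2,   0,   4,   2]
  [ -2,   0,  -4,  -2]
nullity(A) = 3

Row reduce:
R2 → R2 + (2)·R1
R3 → R3 - (2)·R1
REF = 
  [ -1,   0,  -2,  -1]
  [  0,   0,   0,   0]
  [  0,   0,   0,   0]
Pivot columns: 1 → 1 pivot.
rank(A) = 1, so nullity(A) = 4 - 1 = 3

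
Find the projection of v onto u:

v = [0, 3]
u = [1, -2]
v·u = (0)(1) + (3)(-2) = -6
u·u = (1)² + (-2)² = 5
proj_u(v) = (v·u / u·u) × u = (-6/5) × u

proj_u(v) = [-6/5, 12/5]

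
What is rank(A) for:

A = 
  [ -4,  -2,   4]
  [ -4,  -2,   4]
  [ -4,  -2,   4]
rank(A) = 1

Row reduce:
R2 → R2 - (1)·R1
R3 → R3 - (1)·R1
REF = 
  [ -4,  -2,   4]
  [  0,   0,   0]
  [  0,   0,   0]
Pivot columns: 1 → 1 pivot.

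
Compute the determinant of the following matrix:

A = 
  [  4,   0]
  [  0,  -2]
For a 2×2 matrix, det = ad - bc = (4)(-2) - (0)(0) = -8

det(A) = -8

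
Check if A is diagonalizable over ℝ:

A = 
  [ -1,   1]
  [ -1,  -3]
No

tr(A) = -4, det(A) = 4
Characteristic polynomial: λ² - tr(A)λ + det(A) = λ² + 4λ + 4
λ² + 4λ + 4 = (λ + 2)²
Eigenvalues: -2, -2
λ=-2: alg. mult. = 2, geom. mult. = 2 - rank(A - (-2)I) = 2 - 1 = 1
Sum of geometric multiplicities = 1 < n = 2, so there aren't enough independent eigenvectors.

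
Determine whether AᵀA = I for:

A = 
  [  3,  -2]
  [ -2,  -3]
No

AᵀA = 
  [ 13,   0]
  [  0,  13]
≠ I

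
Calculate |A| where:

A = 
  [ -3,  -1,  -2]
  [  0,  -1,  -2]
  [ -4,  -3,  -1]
Cofactor expansion along row 1:
det(A) = (-3)·((-1)(-1) - (-2)(-3)) - (-1)·((0)(-1) - (-2)(-4)) + (-2)·((0)(-3) - (-1)(-4))
  = (-3)(-5) - (-1)(-8) + (-2)(-4)
  = 15

det(A) = 15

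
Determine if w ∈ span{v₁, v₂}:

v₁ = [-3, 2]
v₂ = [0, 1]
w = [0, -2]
Yes

Form the augmented matrix and row-reduce:
[v₁|v₂|w] = 
  [ -3,   0,   0]
  [  2,   1,  -2]
R2 → R2 + (2/3)·R1
REF = 
  [ -3,   0,   0]
  [  0,   1,  -2]

No row of the form [0 0 | nonzero], so the system is consistent. Back-substitution gives c₁ = 0, c₂ = -2: w = (0)·v₁ + (-2)·v₂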